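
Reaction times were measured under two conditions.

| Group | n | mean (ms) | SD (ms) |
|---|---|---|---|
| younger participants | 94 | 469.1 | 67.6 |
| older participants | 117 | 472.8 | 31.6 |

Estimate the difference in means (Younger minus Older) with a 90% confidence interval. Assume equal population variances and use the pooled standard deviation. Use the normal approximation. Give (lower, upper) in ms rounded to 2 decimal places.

s_p = √[((n₁−1)s₁² + (n₂−1)s₂²)/(n₁+n₂−2)] = √[(93·67.6² + 116·31.6²)/209] = 50.8690.
SE = 50.8690·√(1/94 + 1/117) = 7.0459.
With z* = 1.645, margin = 1.645 × 7.0459 = 11.5905.
x̄₁ − x̄₂ = 469.1 − 472.8 = -3.7000; interval -3.7000 ± 11.5905 = (-15.29, 7.89).

(-15.29, 7.89)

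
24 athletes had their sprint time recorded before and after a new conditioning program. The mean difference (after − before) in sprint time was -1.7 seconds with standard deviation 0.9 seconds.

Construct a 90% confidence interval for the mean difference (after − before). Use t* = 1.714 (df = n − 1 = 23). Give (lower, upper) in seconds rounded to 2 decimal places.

This is a matched-pairs design, so SE = s_d/√n = 0.9/√24 = 0.1837.
Margin = 1.714 × 0.1837 = 0.3149; the interval is -1.7 ± 0.3149 = (-2.01, -1.39).

(-2.01, -1.39)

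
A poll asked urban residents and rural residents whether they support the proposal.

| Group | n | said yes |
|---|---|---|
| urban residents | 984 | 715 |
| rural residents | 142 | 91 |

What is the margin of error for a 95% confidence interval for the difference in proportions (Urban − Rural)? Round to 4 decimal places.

0.0837

First, p̂₁ = 715/984 = 0.7266; p̂₂ = 91/142 = 0.6408.
The two standard errors are √(0.7266×0.2734/984) = 0.01421 and √(0.6408×0.3592/142) = 0.04026.
Because the samples are independent, SE_diff = √(0.01421² + 0.04026²) = 0.04269.
Using z* = 1.960 for 95%, ME = 1.960 × 0.04269 = 0.08367.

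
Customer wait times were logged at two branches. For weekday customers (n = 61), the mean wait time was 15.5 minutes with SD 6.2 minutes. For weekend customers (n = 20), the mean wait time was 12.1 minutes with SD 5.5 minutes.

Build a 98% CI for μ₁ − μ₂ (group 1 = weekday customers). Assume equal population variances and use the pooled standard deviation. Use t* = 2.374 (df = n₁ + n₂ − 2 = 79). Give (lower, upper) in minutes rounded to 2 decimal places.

s_p = √[((n₁−1)s₁² + (n₂−1)s₂²)/(n₁+n₂−2)] = √[(60·6.2² + 19·5.5²)/79] = 6.0391.
SE = 6.0391·√(1/61 + 1/20) = 1.5561.
With t* = 2.374, margin = 2.374 × 1.5561 = 3.6942.
x̄₁ − x̄₂ = 15.5 − 12.1 = 3.4000; interval 3.4000 ± 3.6942 = (-0.29, 7.09).

(-0.29, 7.09)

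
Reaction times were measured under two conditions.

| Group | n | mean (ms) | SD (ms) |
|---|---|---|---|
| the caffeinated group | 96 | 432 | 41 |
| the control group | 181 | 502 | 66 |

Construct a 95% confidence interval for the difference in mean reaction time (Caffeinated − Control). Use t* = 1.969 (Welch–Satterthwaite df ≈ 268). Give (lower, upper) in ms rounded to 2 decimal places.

Standard errors of each mean: 41/√96 = 4.1845 and 66/√181 = 4.9057.
SE(x̄₁ − x̄₂) = √(4.1845² + 4.9057²) = 6.4479 for independent samples with unequal variances.
With t* = 1.969, the margin is 1.969 × 6.4479 = 12.6959.
x̄₁ − x̄₂ = 432 − 502 = -70.0000; the interval is -70.0000 ± 12.6959 = (-82.70, -57.30).

(-82.70, -57.30)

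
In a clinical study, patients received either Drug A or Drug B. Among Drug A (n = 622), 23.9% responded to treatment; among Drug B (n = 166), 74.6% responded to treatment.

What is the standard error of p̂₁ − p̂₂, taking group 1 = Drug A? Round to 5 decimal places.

0.03787

Each SE is √(p̂(1−p̂)/n): √(0.2390·0.7610/622) = 0.01710 and √(0.7460·0.2540/166) = 0.03379.
SE(p̂₁ − p̂₂) = √(SE₁² + SE₂²) = √(0.00029241 + 0.0011417641) = 0.03787, since the two samples are independent.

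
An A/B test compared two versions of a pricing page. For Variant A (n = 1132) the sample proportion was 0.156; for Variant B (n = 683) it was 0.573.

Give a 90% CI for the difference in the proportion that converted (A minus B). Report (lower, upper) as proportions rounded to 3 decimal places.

(-0.453, -0.381)

SE₁ = √(p̂₁(1−p̂₁)/n₁) = √(0.1560·0.8440/1132) = 0.01078; SE₂ = √(0.5730·0.4270/683) = 0.01893.
Independent samples: SE of the difference = √(SE₁² + SE₂²) = √(0.0001162084 + 0.0003583449) = 0.02178.
z* for 90% confidence is 1.645, so the margin of error is 1.645 × 0.02178 = 0.03583.
Point estimate p̂₁ − p̂₂ = 0.1560 − 0.5730 = -0.4170.
-0.4170 ± 0.03583 → (-0.453, -0.381).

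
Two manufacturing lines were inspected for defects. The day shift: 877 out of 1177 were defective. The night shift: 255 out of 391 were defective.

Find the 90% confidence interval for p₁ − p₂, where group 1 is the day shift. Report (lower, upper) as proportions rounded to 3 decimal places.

Sample proportions: 877/1177 = 0.7451, 255/391 = 0.6522.
Each SE is √(p̂(1−p̂)/n): √(0.7451·0.2549/1177) = 0.01270 and √(0.6522·0.3478/391) = 0.02409.
SE(p̂₁ − p̂₂) = √(SE₁² + SE₂²) = √(0.00016129 + 0.0005803281) = 0.02723, since the two samples are independent.
At 90% confidence z* = 1.645; margin = 1.645 × 0.02723 = 0.04479.
The difference is 0.7451 − 0.6522 = 0.0929, so the interval is 0.0929 ± 0.04479 = (0.048, 0.138).

(0.048, 0.138)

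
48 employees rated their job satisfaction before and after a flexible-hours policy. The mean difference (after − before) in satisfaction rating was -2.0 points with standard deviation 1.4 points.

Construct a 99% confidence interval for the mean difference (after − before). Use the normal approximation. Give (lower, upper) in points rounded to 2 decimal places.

(-2.52, -1.48)

This is a matched-pairs design, so SE = s_d/√n = 1.4/√48 = 0.2021.
Margin = 2.576 × 0.2021 = 0.5206; the interval is -2.0 ± 0.5206 = (-2.52, -1.48).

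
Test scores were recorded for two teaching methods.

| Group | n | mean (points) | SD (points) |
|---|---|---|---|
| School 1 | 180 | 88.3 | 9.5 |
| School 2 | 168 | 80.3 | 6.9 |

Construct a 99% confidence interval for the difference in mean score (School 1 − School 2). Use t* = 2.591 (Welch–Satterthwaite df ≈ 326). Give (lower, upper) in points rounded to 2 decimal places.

Per-group SEs: s₁/√n₁ = 9.5/√180 = 0.7081, s₂/√n₂ = 6.9/√168 = 0.5323.
Unpooled SE of the difference: √(0.50140561 + 0.28334329) = 0.8859.
Margin of error = t* · SE = 2.591 × 0.8859 = 2.2954.
x̄₁ − x̄₂ = 88.3 − 80.3 = 8.0000.
CI: 8.0000 ± 2.2954 = (5.70, 10.30).

(5.70, 10.30)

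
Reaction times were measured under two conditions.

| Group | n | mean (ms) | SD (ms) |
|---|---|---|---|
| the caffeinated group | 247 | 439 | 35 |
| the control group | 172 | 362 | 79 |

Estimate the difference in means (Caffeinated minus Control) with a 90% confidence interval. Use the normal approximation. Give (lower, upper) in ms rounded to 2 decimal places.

(66.44, 87.56)

Standard errors of each mean: 35/√247 = 2.2270 and 79/√172 = 6.0237.
SE(x̄₁ − x̄₂) = √(2.2270² + 6.0237²) = 6.4222 for independent samples with unequal variances.
With z* = 1.645, the margin is 1.645 × 6.4222 = 10.5645.
x̄₁ − x̄₂ = 439 − 362 = 77.0000; the interval is 77.0000 ± 10.5645 = (66.44, 87.56).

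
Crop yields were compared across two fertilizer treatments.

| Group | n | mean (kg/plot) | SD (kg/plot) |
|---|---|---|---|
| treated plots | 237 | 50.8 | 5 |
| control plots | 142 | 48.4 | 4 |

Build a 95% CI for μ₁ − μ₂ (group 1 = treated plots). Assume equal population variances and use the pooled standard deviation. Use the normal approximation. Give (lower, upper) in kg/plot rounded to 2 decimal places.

(1.43, 3.37)

Pooled variance s_p² = [236·5² + 141·4²] / (237+142−2) = 21.6340, so s_p = 4.6512.
SE_diff = s_p·√(1/n₁ + 1/n₂) = 4.6512·√(1/237 + 1/142) = 0.4936.
z* = 1.960; margin = 1.960 × 0.4936 = 0.9675.
Difference = 50.8 − 48.4 = 2.4000.
2.4000 ± 0.9675 → (1.43, 3.37).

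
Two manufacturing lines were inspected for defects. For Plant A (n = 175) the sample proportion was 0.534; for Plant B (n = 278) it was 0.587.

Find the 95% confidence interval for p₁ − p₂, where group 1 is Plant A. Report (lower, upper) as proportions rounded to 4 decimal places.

SE₁ = √(p̂₁(1−p̂₁)/n₁) = √(0.5340·0.4660/175) = 0.03771; SE₂ = √(0.5870·0.4130/278) = 0.02953.
Independent samples: SE of the difference = √(SE₁² + SE₂²) = √(0.0014220441 + 0.0008720209) = 0.04790.
z* for 95% confidence is 1.960, so the margin of error is 1.960 × 0.04790 = 0.09388.
Point estimate p̂₁ − p̂₂ = 0.5340 − 0.5870 = -0.0530.
-0.0530 ± 0.09388 → (-0.1469, 0.0409).

(-0.1469, 0.0409)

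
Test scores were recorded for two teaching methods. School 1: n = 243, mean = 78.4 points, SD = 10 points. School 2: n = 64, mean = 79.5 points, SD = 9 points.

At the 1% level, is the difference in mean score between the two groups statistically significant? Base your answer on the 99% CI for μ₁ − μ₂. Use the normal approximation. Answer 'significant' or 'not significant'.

not significant

SE₁ = s₁/√n₁ = 10/√243 = 0.6415; SE₂ = 9/√64 = 1.1250.
Independent samples, unequal variances: SE_diff = √(SE₁² + SE₂²) = √(0.41152225 + 1.265625) = 1.2950.
z* = 2.576, so margin of error = 2.576 × 1.2950 = 3.3359.
Difference in means = 78.4 − 79.5 = -1.1000.
-1.1000 ± 3.3359 → (-4.4359, 2.2359).
The interval (-4.4359, 2.2359) contains 0, so the difference is not significant.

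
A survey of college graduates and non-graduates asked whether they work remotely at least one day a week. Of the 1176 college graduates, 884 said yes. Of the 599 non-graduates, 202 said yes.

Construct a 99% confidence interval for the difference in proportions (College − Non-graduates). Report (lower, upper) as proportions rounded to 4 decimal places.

(0.3551, 0.4739)

Sample proportions: 884/1176 = 0.7517, 202/599 = 0.3372.
Each SE is √(p̂(1−p̂)/n): √(0.7517·0.2483/1176) = 0.01260 and √(0.3372·0.6628/599) = 0.01932.
SE(p̂₁ − p̂₂) = √(SE₁² + SE₂²) = √(0.00015876 + 0.0003732624) = 0.02307, since the two samples are independent.
At 99% confidence z* = 2.576; margin = 2.576 × 0.02307 = 0.05943.
The difference is 0.7517 − 0.3372 = 0.4145, so the interval is 0.4145 ± 0.05943 = (0.3551, 0.4739).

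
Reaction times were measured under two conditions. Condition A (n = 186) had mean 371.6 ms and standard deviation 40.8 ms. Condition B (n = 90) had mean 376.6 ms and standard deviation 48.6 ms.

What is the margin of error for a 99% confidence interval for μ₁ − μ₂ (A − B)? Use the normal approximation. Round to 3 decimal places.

SE₁ = s₁/√n₁ = 40.8/√186 = 2.9916; SE₂ = 48.6/√90 = 5.1229.
Independent samples, unequal variances: SE_diff = √(SE₁² + SE₂²) = √(8.94967056 + 26.24410441) = 5.9324.
z* = 2.576, so margin of error = 2.576 × 5.9324 = 15.2819.

15.282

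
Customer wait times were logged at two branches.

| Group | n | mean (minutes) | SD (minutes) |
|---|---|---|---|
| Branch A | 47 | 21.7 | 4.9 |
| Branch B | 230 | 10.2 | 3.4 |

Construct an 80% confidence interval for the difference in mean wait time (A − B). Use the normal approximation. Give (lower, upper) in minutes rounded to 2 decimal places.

(10.54, 12.46)

Standard errors of each mean: 4.9/√47 = 0.7147 and 3.4/√230 = 0.2242.
SE(x̄₁ − x̄₂) = √(0.7147² + 0.2242²) = 0.7490 for independent samples with unequal variances.
With z* = 1.282, the margin is 1.282 × 0.7490 = 0.9602.
x̄₁ − x̄₂ = 21.7 − 10.2 = 11.5000; the interval is 11.5000 ± 0.9602 = (10.54, 12.46).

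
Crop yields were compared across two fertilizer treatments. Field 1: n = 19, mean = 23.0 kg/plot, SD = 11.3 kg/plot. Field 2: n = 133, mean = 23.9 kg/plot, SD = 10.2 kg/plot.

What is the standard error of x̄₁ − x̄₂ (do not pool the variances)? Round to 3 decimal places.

Standard errors of each mean: 11.3/√19 = 2.5924 and 10.2/√133 = 0.8845.
SE(x̄₁ − x̄₂) = √(2.5924² + 0.8845²) = 2.7391 for independent samples with unequal variances.

2.739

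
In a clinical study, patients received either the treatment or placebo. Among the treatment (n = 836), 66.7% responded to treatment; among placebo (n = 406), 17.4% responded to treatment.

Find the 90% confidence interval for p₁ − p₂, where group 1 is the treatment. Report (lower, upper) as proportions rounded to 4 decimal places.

(0.4521, 0.5339)

The two standard errors are √(0.6670×0.3330/836) = 0.01630 and √(0.1740×0.8260/406) = 0.01881.
Because the samples are independent, SE_diff = √(0.01630² + 0.01881²) = 0.02489.
Using z* = 1.645 for 90%, ME = 1.645 × 0.02489 = 0.04094.
p̂₁ − p̂₂ = 0.4930; interval 0.4930 ± 0.04094 gives (0.4521, 0.5339).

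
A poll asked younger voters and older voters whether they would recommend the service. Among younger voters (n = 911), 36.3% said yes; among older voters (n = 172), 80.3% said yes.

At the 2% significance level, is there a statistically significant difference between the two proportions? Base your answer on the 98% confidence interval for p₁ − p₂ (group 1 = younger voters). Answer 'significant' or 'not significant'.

The two standard errors are √(0.3630×0.6370/911) = 0.01593 and √(0.8030×0.1970/172) = 0.03033.
Because the samples are independent, SE_diff = √(0.01593² + 0.03033²) = 0.03426.
Using z* = 2.326 for 98%, ME = 2.326 × 0.03426 = 0.07969.
p̂₁ − p̂₂ = -0.4400; interval -0.4400 ± 0.07969 gives (-0.51969, -0.36031).
The interval (-0.51969, -0.36031) does not contain 0, so the difference is significant.

significant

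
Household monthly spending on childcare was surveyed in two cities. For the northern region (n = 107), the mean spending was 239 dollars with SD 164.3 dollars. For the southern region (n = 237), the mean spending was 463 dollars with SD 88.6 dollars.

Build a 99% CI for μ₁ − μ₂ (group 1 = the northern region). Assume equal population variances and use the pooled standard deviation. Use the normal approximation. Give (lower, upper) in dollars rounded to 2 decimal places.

(-259.22, -188.78)

Pooled variance s_p² = [106·164.3² + 236·88.6²] / (107+237−2) = 13783.6447, so s_p = 117.4038.
SE_diff = s_p·√(1/n₁ + 1/n₂) = 117.4038·√(1/107 + 1/237) = 13.6740.
z* = 2.576; margin = 2.576 × 13.6740 = 35.2242.
Difference = 239 − 463 = -224.0000.
-224.0000 ± 35.2242 → (-259.22, -188.78).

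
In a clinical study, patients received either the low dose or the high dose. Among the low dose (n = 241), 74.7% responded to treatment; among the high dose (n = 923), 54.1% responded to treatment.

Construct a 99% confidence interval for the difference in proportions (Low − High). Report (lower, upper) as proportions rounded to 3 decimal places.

The two standard errors are √(0.7470×0.2530/241) = 0.02800 and √(0.5410×0.4590/923) = 0.01640.
Because the samples are independent, SE_diff = √(0.02800² + 0.01640²) = 0.03245.
Using z* = 2.576 for 99%, ME = 2.576 × 0.03245 = 0.08359.
p̂₁ − p̂₂ = 0.2060; interval 0.2060 ± 0.08359 gives (0.122, 0.290).

(0.122, 0.290)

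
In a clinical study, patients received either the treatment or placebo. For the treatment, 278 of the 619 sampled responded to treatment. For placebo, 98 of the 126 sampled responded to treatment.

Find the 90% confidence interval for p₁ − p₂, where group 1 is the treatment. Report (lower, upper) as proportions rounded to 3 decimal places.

p̂₁ = 278/619 = 0.4491 and p̂₂ = 98/126 = 0.7778.
SE₁ = √(p̂₁(1−p̂₁)/n₁) = √(0.4491·0.5509/619) = 0.01999; SE₂ = √(0.7778·0.2222/126) = 0.03704.
Independent samples: SE of the difference = √(SE₁² + SE₂²) = √(0.0003996001 + 0.0013719616) = 0.04209.
z* for 90% confidence is 1.645, so the margin of error is 1.645 × 0.04209 = 0.06924.
Point estimate p̂₁ − p̂₂ = 0.4491 − 0.7778 = -0.3287.
-0.3287 ± 0.06924 → (-0.398, -0.259).

(-0.398, -0.259)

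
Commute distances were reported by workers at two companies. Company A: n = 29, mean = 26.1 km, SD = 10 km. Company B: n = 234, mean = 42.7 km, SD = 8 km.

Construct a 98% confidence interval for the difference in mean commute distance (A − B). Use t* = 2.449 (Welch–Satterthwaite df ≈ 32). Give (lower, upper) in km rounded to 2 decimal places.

SE₁ = s₁/√n₁ = 10/√29 = 1.8570; SE₂ = 8/√234 = 0.5230.
Independent samples, unequal variances: SE_diff = √(SE₁² + SE₂²) = √(3.448449 + 0.273529) = 1.9292.
t* = 2.449, so margin of error = 2.449 × 1.9292 = 4.7246.
Difference in means = 26.1 − 42.7 = -16.6000.
-16.6000 ± 4.7246 → (-21.32, -11.88).

(-21.32, -11.88)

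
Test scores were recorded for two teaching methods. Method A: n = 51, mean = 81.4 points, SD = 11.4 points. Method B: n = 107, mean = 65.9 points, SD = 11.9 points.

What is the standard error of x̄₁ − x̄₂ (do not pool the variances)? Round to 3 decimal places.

Per-group SEs: s₁/√n₁ = 11.4/√51 = 1.5963, s₂/√n₂ = 11.9/√107 = 1.1504.
Unpooled SE of the difference: √(2.54817369 + 1.32342016) = 1.9676.

1.968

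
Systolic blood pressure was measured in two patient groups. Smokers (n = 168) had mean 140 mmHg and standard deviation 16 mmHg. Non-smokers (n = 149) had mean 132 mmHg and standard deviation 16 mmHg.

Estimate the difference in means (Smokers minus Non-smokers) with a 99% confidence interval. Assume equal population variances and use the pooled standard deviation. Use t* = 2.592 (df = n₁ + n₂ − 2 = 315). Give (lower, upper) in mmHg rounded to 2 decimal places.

s_p = √[((n₁−1)s₁² + (n₂−1)s₂²)/(n₁+n₂−2)] = √[(167·16² + 148·16²)/315] = 16.0000.
SE = 16.0000·√(1/168 + 1/149) = 1.8005.
With t* = 2.592, margin = 2.592 × 1.8005 = 4.6669.
x̄₁ − x̄₂ = 140 − 132 = 8.0000; interval 8.0000 ± 4.6669 = (3.33, 12.67).

(3.33, 12.67)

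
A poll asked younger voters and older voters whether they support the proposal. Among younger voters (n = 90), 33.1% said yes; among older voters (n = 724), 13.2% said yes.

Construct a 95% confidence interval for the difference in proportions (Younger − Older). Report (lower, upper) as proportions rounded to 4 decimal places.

Each SE is √(p̂(1−p̂)/n): √(0.3310·0.6690/90) = 0.04960 and √(0.1320·0.8680/724) = 0.01258.
SE(p̂₁ − p̂₂) = √(SE₁² + SE₂²) = √(0.00246016 + 0.0001582564) = 0.05117, since the two samples are independent.
At 95% confidence z* = 1.960; margin = 1.960 × 0.05117 = 0.10029.
The difference is 0.3310 − 0.1320 = 0.1990, so the interval is 0.1990 ± 0.10029 = (0.0987, 0.2993).

(0.0987, 0.2993)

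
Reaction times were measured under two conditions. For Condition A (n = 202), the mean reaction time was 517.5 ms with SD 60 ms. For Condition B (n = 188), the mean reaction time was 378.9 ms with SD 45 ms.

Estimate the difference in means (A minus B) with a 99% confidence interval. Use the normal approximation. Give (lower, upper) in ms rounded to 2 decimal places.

(124.83, 152.37)

SE₁ = s₁/√n₁ = 60/√202 = 4.2216; SE₂ = 45/√188 = 3.2820.
Independent samples, unequal variances: SE_diff = √(SE₁² + SE₂²) = √(17.82190656 + 10.771524) = 5.3473.
z* = 2.576, so margin of error = 2.576 × 5.3473 = 13.7746.
Difference in means = 517.5 − 378.9 = 138.6000.
138.6000 ± 13.7746 → (124.83, 152.37).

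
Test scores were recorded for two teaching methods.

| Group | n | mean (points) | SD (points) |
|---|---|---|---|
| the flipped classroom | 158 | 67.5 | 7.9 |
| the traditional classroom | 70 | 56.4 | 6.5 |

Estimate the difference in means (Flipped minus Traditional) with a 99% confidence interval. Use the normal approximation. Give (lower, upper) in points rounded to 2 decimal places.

Standard errors of each mean: 7.9/√158 = 0.6285 and 6.5/√70 = 0.7769.
SE(x̄₁ − x̄₂) = √(0.6285² + 0.7769²) = 0.9993 for independent samples with unequal variances.
With z* = 2.576, the margin is 2.576 × 0.9993 = 2.5742.
x̄₁ − x̄₂ = 67.5 − 56.4 = 11.1000; the interval is 11.1000 ± 2.5742 = (8.53, 13.67).

(8.53, 13.67)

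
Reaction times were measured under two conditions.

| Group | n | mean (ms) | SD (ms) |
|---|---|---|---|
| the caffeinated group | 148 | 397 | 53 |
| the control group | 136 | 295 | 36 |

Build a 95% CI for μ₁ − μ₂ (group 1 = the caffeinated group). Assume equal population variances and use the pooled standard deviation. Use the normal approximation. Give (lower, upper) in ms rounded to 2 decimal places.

Pooled variance s_p² = [147·53² + 135·36²] / (148+136−2) = 2084.6915, so s_p = 45.6584.
SE_diff = s_p·√(1/n₁ + 1/n₂) = 45.6584·√(1/148 + 1/136) = 5.4235.
z* = 1.960; margin = 1.960 × 5.4235 = 10.6301.
Difference = 397 − 295 = 102.0000.
102.0000 ± 10.6301 → (91.37, 112.63).

(91.37, 112.63)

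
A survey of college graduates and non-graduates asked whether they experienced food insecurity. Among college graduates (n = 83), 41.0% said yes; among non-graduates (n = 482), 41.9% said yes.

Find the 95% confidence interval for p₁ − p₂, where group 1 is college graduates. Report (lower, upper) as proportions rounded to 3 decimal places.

(-0.124, 0.106)

Each SE is √(p̂(1−p̂)/n): √(0.4100·0.5900/83) = 0.05399 and √(0.4190·0.5810/482) = 0.02247.
SE(p̂₁ − p̂₂) = √(SE₁² + SE₂²) = √(0.0029149201 + 0.0005049009) = 0.05848, since the two samples are independent.
At 95% confidence z* = 1.960; margin = 1.960 × 0.05848 = 0.11462.
The difference is 0.4100 − 0.4190 = -0.0090, so the interval is -0.0090 ± 0.11462 = (-0.124, 0.106).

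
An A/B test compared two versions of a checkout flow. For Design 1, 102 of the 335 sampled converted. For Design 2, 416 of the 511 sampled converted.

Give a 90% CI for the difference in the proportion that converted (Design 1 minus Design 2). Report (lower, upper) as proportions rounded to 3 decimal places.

p̂₁ = 102/335 = 0.3045 and p̂₂ = 416/511 = 0.8141.
SE₁ = √(p̂₁(1−p̂₁)/n₁) = √(0.3045·0.6955/335) = 0.02514; SE₂ = √(0.8141·0.1859/511) = 0.01721.
Independent samples: SE of the difference = √(SE₁² + SE₂²) = √(0.0006320196 + 0.0002961841) = 0.03047.
z* for 90% confidence is 1.645, so the margin of error is 1.645 × 0.03047 = 0.05012.
Point estimate p̂₁ − p̂₂ = 0.3045 − 0.8141 = -0.5096.
-0.5096 ± 0.05012 → (-0.560, -0.459).

(-0.560, -0.459)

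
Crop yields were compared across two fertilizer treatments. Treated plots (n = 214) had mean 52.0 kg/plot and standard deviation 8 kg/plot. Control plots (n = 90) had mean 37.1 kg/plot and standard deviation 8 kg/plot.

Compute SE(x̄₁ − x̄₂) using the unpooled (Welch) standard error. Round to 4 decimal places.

SE₁ = s₁/√n₁ = 8/√214 = 0.5469; SE₂ = 8/√90 = 0.8433.
Independent samples, unequal variances: SE_diff = √(SE₁² + SE₂²) = √(0.29909961 + 0.71115489) = 1.0051.

1.0051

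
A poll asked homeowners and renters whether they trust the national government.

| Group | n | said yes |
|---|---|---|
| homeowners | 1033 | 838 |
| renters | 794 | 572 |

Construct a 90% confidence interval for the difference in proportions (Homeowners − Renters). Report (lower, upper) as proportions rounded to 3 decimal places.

(0.058, 0.124)

Sample proportions: 838/1033 = 0.8112, 572/794 = 0.7204.
Each SE is √(p̂(1−p̂)/n): √(0.8112·0.1888/1033) = 0.01218 and √(0.7204·0.2796/794) = 0.01593.
SE(p̂₁ − p̂₂) = √(SE₁² + SE₂²) = √(0.0001483524 + 0.0002537649) = 0.02005, since the two samples are independent.
At 90% confidence z* = 1.645; margin = 1.645 × 0.02005 = 0.03298.
The difference is 0.8112 − 0.7204 = 0.0908, so the interval is 0.0908 ± 0.03298 = (0.058, 0.124).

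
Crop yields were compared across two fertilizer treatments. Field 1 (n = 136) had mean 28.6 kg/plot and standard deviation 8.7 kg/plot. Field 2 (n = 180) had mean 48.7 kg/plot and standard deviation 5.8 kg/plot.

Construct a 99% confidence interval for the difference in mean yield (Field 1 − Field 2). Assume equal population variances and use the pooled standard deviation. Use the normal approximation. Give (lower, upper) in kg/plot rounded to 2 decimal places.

Pooled variance s_p² = [135·8.7² + 179·5.8²] / (136+180−2) = 51.7188, so s_p = 7.1916.
SE_diff = s_p·√(1/n₁ + 1/n₂) = 7.1916·√(1/136 + 1/180) = 0.8171.
z* = 2.576; margin = 2.576 × 0.8171 = 2.1048.
Difference = 28.6 − 48.7 = -20.1000.
-20.1000 ± 2.1048 → (-22.20, -18.00).

(-22.20, -18.00)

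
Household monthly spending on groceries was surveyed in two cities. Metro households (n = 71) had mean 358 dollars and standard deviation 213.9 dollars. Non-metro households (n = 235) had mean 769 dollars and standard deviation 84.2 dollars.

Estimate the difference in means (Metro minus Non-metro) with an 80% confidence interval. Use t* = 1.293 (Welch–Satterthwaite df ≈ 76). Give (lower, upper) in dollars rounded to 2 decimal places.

(-444.58, -377.42)

Per-group SEs: s₁/√n₁ = 213.9/√71 = 25.3853, s₂/√n₂ = 84.2/√235 = 5.4926.
Unpooled SE of the difference: √(644.41345609 + 30.16865476) = 25.9727.
Margin of error = t* · SE = 1.293 × 25.9727 = 33.5827.
x̄₁ − x̄₂ = 358 − 769 = -411.0000.
CI: -411.0000 ± 33.5827 = (-444.58, -377.42).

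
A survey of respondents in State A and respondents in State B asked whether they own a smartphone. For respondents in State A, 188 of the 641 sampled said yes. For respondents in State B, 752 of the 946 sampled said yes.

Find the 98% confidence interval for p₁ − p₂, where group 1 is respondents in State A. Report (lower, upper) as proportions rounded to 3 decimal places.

(-0.553, -0.450)

First, p̂₁ = 188/641 = 0.2933; p̂₂ = 752/946 = 0.7949.
The two standard errors are √(0.2933×0.7067/641) = 0.01798 and √(0.7949×0.2051/946) = 0.01313.
Because the samples are independent, SE_diff = √(0.01798² + 0.01313²) = 0.02226.
Using z* = 2.326 for 98%, ME = 2.326 × 0.02226 = 0.05178.
p̂₁ − p̂₂ = -0.5016; interval -0.5016 ± 0.05178 gives (-0.553, -0.450).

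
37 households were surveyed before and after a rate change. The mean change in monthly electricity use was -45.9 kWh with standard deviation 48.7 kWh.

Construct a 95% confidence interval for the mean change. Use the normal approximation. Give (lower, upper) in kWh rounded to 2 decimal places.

(-61.59, -30.21)

This is a matched-pairs design, so SE = s_d/√n = 48.7/√37 = 8.0062.
Margin = 1.960 × 8.0062 = 15.6922; the interval is -45.9 ± 15.6922 = (-61.59, -30.21).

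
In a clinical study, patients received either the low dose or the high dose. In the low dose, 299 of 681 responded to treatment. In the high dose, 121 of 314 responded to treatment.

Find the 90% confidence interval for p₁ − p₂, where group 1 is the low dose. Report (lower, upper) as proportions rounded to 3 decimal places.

(-0.001, 0.109)

Sample proportions: 299/681 = 0.4391, 121/314 = 0.3854.
Each SE is √(p̂(1−p̂)/n): √(0.4391·0.5609/681) = 0.01902 and √(0.3854·0.6146/314) = 0.02747.
SE(p̂₁ − p̂₂) = √(SE₁² + SE₂²) = √(0.0003617604 + 0.0007546009) = 0.03341, since the two samples are independent.
At 90% confidence z* = 1.645; margin = 1.645 × 0.03341 = 0.05496.
The difference is 0.4391 − 0.3854 = 0.0537, so the interval is 0.0537 ± 0.05496 = (-0.001, 0.109).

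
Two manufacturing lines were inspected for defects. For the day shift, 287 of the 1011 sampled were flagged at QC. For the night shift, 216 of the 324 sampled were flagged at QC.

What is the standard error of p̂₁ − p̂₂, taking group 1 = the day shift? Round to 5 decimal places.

Sample proportions: 287/1011 = 0.2839, 216/324 = 0.6667.
Each SE is √(p̂(1−p̂)/n): √(0.2839·0.7161/1011) = 0.01418 and √(0.6667·0.3333/324) = 0.02619.
SE(p̂₁ − p̂₂) = √(SE₁² + SE₂²) = √(0.0002010724 + 0.0006859161) = 0.02978, since the two samples are independent.

0.02978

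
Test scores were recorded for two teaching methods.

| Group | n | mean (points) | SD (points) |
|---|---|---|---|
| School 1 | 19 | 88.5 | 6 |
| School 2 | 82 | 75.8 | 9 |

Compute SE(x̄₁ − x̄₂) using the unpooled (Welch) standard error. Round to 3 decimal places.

1.698

SE₁ = s₁/√n₁ = 6/√19 = 1.3765; SE₂ = 9/√82 = 0.9939.
Independent samples, unequal variances: SE_diff = √(SE₁² + SE₂²) = √(1.89475225 + 0.98783721) = 1.6978.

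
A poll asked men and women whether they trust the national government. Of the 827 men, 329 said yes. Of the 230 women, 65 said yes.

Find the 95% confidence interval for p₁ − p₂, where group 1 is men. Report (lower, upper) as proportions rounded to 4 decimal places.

p̂₁ = 329/827 = 0.3978 and p̂₂ = 65/230 = 0.2826.
SE₁ = √(p̂₁(1−p̂₁)/n₁) = √(0.3978·0.6022/827) = 0.01702; SE₂ = √(0.2826·0.7174/230) = 0.02969.
Independent samples: SE of the difference = √(SE₁² + SE₂²) = √(0.0002896804 + 0.0008814961) = 0.03422.
z* for 95% confidence is 1.960, so the margin of error is 1.960 × 0.03422 = 0.06707.
Point estimate p̂₁ − p̂₂ = 0.3978 − 0.2826 = 0.1152.
0.1152 ± 0.06707 → (0.0481, 0.1823).

(0.0481, 0.1823)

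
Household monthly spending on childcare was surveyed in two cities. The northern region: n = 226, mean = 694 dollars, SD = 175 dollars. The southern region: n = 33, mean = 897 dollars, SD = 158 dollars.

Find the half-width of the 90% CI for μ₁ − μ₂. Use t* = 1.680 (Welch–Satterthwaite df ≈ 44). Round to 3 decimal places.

Standard errors of each mean: 175/√226 = 11.6408 and 158/√33 = 27.5043.
SE(x̄₁ − x̄₂) = √(11.6408² + 27.5043²) = 29.8663 for independent samples with unequal variances.
With t* = 1.680, the margin is 1.680 × 29.8663 = 50.1754.

50.175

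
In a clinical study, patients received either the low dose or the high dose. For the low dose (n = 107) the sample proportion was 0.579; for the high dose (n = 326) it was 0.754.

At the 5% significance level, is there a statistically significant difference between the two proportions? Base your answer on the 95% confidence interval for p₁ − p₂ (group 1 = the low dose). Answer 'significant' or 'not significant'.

significant

The two standard errors are √(0.5790×0.4210/107) = 0.04773 and √(0.7540×0.2460/326) = 0.02385.
Because the samples are independent, SE_diff = √(0.04773² + 0.02385²) = 0.05336.
Using z* = 1.960 for 95%, ME = 1.960 × 0.05336 = 0.10459.
p̂₁ − p̂₂ = -0.1750; interval -0.1750 ± 0.10459 gives (-0.27959, -0.07041).
The interval (-0.27959, -0.07041) does not contain 0, so the difference is significant.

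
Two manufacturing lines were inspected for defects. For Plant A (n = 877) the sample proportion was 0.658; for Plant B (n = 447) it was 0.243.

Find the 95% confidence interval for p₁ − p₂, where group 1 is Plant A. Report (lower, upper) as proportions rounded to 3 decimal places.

The two standard errors are √(0.6580×0.3420/877) = 0.01602 and √(0.2430×0.7570/447) = 0.02029.
Because the samples are independent, SE_diff = √(0.01602² + 0.02029²) = 0.02585.
Using z* = 1.960 for 95%, ME = 1.960 × 0.02585 = 0.05067.
p̂₁ − p̂₂ = 0.4150; interval 0.4150 ± 0.05067 gives (0.364, 0.466).

(0.364, 0.466)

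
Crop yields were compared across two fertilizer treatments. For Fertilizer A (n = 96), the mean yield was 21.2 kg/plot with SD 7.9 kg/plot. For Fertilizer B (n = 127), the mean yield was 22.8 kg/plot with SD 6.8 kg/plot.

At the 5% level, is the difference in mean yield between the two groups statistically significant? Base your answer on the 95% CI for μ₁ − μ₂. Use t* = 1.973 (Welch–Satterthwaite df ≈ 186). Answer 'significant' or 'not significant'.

SE₁ = s₁/√n₁ = 7.9/√96 = 0.8063; SE₂ = 6.8/√127 = 0.6034.
Independent samples, unequal variances: SE_diff = √(SE₁² + SE₂²) = √(0.65011969 + 0.36409156) = 1.0071.
t* = 1.973, so margin of error = 1.973 × 1.0071 = 1.9870.
Difference in means = 21.2 − 22.8 = -1.6000.
-1.6000 ± 1.9870 → (-3.5870, 0.3870).
The interval (-3.5870, 0.3870) contains 0, so the difference is not significant.

not significant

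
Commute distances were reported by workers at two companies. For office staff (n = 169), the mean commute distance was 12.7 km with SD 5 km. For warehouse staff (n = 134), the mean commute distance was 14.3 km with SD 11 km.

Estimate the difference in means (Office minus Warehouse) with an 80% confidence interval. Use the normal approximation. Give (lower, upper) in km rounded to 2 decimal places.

SE₁ = s₁/√n₁ = 5/√169 = 0.3846; SE₂ = 11/√134 = 0.9503.
Independent samples, unequal variances: SE_diff = √(SE₁² + SE₂²) = √(0.14791716 + 0.90307009) = 1.0252.
z* = 1.282, so margin of error = 1.282 × 1.0252 = 1.3143.
Difference in means = 12.7 − 14.3 = -1.6000.
-1.6000 ± 1.3143 → (-2.91, -0.29).

(-2.91, -0.29)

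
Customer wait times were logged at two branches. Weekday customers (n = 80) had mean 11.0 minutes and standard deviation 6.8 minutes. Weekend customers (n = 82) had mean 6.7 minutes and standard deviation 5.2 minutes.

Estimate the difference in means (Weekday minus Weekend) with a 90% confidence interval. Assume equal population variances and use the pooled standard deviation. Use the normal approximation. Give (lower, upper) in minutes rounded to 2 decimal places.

s_p = √[((n₁−1)s₁² + (n₂−1)s₂²)/(n₁+n₂−2)] = √[(79·6.8² + 81·5.2²)/160] = 6.0432.
SE = 6.0432·√(1/80 + 1/82) = 0.9497.
With z* = 1.645, margin = 1.645 × 0.9497 = 1.5623.
x̄₁ − x̄₂ = 11.0 − 6.7 = 4.3000; interval 4.3000 ± 1.5623 = (2.74, 5.86).

(2.74, 5.86)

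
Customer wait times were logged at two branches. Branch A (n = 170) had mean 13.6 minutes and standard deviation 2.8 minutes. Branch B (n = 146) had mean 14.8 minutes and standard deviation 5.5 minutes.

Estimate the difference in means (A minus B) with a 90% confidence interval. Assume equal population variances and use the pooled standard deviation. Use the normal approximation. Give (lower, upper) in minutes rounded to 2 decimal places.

(-1.99, -0.41)

Pooled variance s_p² = [169·2.8² + 145·5.5²] / (170+146−2) = 18.1886, so s_p = 4.2648.
SE_diff = s_p·√(1/n₁ + 1/n₂) = 4.2648·√(1/170 + 1/146) = 0.4812.
z* = 1.645; margin = 1.645 × 0.4812 = 0.7916.
Difference = 13.6 − 14.8 = -1.2000.
-1.2000 ± 0.7916 → (-1.99, -0.41).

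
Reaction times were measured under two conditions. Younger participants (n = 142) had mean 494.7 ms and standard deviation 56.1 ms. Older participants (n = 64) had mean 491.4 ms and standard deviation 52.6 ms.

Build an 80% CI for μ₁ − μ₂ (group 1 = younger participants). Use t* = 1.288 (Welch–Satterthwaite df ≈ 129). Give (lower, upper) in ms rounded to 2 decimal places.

(-7.12, 13.72)

Per-group SEs: s₁/√n₁ = 56.1/√142 = 4.7078, s₂/√n₂ = 52.6/√64 = 6.5750.
Unpooled SE of the difference: √(22.16338084 + 43.230625) = 8.0867.
Margin of error = t* · SE = 1.288 × 8.0867 = 10.4157.
x̄₁ − x̄₂ = 494.7 − 491.4 = 3.3000.
CI: 3.3000 ± 10.4157 = (-7.12, 13.72).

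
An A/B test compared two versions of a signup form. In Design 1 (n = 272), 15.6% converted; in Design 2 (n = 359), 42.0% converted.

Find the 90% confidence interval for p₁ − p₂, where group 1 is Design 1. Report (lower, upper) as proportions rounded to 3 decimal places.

(-0.320, -0.208)

SE₁ = √(p̂₁(1−p̂₁)/n₁) = √(0.1560·0.8440/272) = 0.02200; SE₂ = √(0.4200·0.5800/359) = 0.02605.
Independent samples: SE of the difference = √(SE₁² + SE₂²) = √(0.000484 + 0.0006786025) = 0.03410.
z* for 90% confidence is 1.645, so the margin of error is 1.645 × 0.03410 = 0.05609.
Point estimate p̂₁ − p̂₂ = 0.1560 − 0.4200 = -0.2640.
-0.2640 ± 0.05609 → (-0.320, -0.208).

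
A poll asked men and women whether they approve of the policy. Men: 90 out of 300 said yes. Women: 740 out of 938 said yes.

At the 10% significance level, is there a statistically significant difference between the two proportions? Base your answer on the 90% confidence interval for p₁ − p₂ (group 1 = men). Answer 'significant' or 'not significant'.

p̂₁ = 90/300 = 0.3000 and p̂₂ = 740/938 = 0.7889.
SE₁ = √(p̂₁(1−p̂₁)/n₁) = √(0.3000·0.7000/300) = 0.02646; SE₂ = √(0.7889·0.2111/938) = 0.01332.
Independent samples: SE of the difference = √(SE₁² + SE₂²) = √(0.0007001316 + 0.0001774224) = 0.02962.
z* for 90% confidence is 1.645, so the margin of error is 1.645 × 0.02962 = 0.04872.
Point estimate p̂₁ − p̂₂ = 0.3000 − 0.7889 = -0.4889.
-0.4889 ± 0.04872 → (-0.53762, -0.44018).
The interval (-0.53762, -0.44018) does not contain 0, so the difference is significant.

significant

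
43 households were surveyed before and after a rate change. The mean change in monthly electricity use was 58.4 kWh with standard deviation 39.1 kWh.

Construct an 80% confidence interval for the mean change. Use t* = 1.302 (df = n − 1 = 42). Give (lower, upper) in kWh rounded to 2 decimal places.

(50.64, 66.16)

Paired design: SE = s_d/√n = 39.1/√43 = 5.9627.
t* = 1.302; margin of error = 1.302 × 5.9627 = 7.7634.
58.4 ± 7.7634 → (50.64, 66.16).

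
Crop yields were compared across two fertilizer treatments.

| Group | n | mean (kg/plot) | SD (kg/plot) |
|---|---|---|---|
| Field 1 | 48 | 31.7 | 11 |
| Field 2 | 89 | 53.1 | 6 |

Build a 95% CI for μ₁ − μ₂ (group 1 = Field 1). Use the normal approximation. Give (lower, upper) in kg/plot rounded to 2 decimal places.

SE₁ = s₁/√n₁ = 11/√48 = 1.5877; SE₂ = 6/√89 = 0.6360.
Independent samples, unequal variances: SE_diff = √(SE₁² + SE₂²) = √(2.52079129 + 0.404496) = 1.7103.
z* = 1.960, so margin of error = 1.960 × 1.7103 = 3.3522.
Difference in means = 31.7 − 53.1 = -21.4000.
-21.4000 ± 3.3522 → (-24.75, -18.05).

(-24.75, -18.05)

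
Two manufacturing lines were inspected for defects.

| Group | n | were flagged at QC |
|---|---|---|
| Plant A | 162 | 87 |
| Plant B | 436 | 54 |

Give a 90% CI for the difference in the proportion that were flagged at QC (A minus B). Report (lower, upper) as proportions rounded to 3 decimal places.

(0.344, 0.483)

Sample proportions: 87/162 = 0.5370, 54/436 = 0.1239.
Each SE is √(p̂(1−p̂)/n): √(0.5370·0.4630/162) = 0.03918 and √(0.1239·0.8761/436) = 0.01578.
SE(p̂₁ − p̂₂) = √(SE₁² + SE₂²) = √(0.0015350724 + 0.0002490084) = 0.04224, since the two samples are independent.
At 90% confidence z* = 1.645; margin = 1.645 × 0.04224 = 0.06948.
The difference is 0.5370 − 0.1239 = 0.4131, so the interval is 0.4131 ± 0.06948 = (0.344, 0.483).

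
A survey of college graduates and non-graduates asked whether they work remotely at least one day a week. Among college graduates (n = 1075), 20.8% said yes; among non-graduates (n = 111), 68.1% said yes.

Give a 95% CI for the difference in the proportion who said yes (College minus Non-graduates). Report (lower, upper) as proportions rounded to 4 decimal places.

(-0.5630, -0.3830)

The two standard errors are √(0.2080×0.7920/1075) = 0.01238 and √(0.6810×0.3190/111) = 0.04424.
Because the samples are independent, SE_diff = √(0.01238² + 0.04424²) = 0.04594.
Using z* = 1.960 for 95%, ME = 1.960 × 0.04594 = 0.09004.
p̂₁ − p̂₂ = -0.4730; interval -0.4730 ± 0.09004 gives (-0.5630, -0.3830).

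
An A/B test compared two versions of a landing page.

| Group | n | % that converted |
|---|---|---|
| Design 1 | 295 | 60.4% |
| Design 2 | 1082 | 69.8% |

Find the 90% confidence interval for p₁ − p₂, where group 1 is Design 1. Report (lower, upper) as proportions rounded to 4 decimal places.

Each SE is √(p̂(1−p̂)/n): √(0.6040·0.3960/295) = 0.02847 and √(0.6980·0.3020/1082) = 0.01396.
SE(p̂₁ − p̂₂) = √(SE₁² + SE₂²) = √(0.0008105409 + 0.0001948816) = 0.03171, since the two samples are independent.
At 90% confidence z* = 1.645; margin = 1.645 × 0.03171 = 0.05216.
The difference is 0.6040 − 0.6980 = -0.0940, so the interval is -0.0940 ± 0.05216 = (-0.1462, -0.0418).

(-0.1462, -0.0418)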